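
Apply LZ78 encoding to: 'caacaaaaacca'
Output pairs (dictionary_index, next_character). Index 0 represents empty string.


LZ78 encoding steps:
Dictionary: {0: ''}
Step 1: w='' (idx 0), next='c' -> output (0, 'c'), add 'c' as idx 1
Step 2: w='' (idx 0), next='a' -> output (0, 'a'), add 'a' as idx 2
Step 3: w='a' (idx 2), next='c' -> output (2, 'c'), add 'ac' as idx 3
Step 4: w='a' (idx 2), next='a' -> output (2, 'a'), add 'aa' as idx 4
Step 5: w='aa' (idx 4), next='a' -> output (4, 'a'), add 'aaa' as idx 5
Step 6: w='c' (idx 1), next='c' -> output (1, 'c'), add 'cc' as idx 6
Step 7: w='a' (idx 2), end of input -> output (2, '')


Encoded: [(0, 'c'), (0, 'a'), (2, 'c'), (2, 'a'), (4, 'a'), (1, 'c'), (2, '')]


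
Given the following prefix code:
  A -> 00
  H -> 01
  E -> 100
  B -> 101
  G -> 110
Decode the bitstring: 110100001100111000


Decoding step by step:
Bits 110 -> G
Bits 100 -> E
Bits 00 -> A
Bits 110 -> G
Bits 01 -> H
Bits 110 -> G
Bits 00 -> A


Decoded message: GEAGHGA


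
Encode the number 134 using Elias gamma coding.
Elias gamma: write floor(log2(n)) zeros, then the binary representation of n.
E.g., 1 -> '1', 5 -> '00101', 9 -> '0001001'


num_bits = floor(log2(134)) + 1 = 8
leading_zeros = num_bits - 1 = 7
binary(134) = 10000110

Elias gamma(134) = '0000000' + '10000110' = 000000010000110 (15 bits)


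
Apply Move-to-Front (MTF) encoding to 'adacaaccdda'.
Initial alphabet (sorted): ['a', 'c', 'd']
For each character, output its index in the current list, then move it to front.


MTF encoding:
'a': index 0 in ['a', 'c', 'd'] -> ['a', 'c', 'd']
'd': index 2 in ['a', 'c', 'd'] -> ['d', 'a', 'c']
'a': index 1 in ['d', 'a', 'c'] -> ['a', 'd', 'c']
'c': index 2 in ['a', 'd', 'c'] -> ['c', 'a', 'd']
'a': index 1 in ['c', 'a', 'd'] -> ['a', 'c', 'd']
'a': index 0 in ['a', 'c', 'd'] -> ['a', 'c', 'd']
'c': index 1 in ['a', 'c', 'd'] -> ['c', 'a', 'd']
'c': index 0 in ['c', 'a', 'd'] -> ['c', 'a', 'd']
'd': index 2 in ['c', 'a', 'd'] -> ['d', 'c', 'a']
'd': index 0 in ['d', 'c', 'a'] -> ['d', 'c', 'a']
'a': index 2 in ['d', 'c', 'a'] -> ['a', 'd', 'c']


Output: [0, 2, 1, 2, 1, 0, 1, 0, 2, 0, 2]


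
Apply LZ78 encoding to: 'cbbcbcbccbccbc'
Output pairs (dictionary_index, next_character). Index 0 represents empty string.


LZ78 encoding steps:
Dictionary: {0: ''}
Step 1: w='' (idx 0), next='c' -> output (0, 'c'), add 'c' as idx 1
Step 2: w='' (idx 0), next='b' -> output (0, 'b'), add 'b' as idx 2
Step 3: w='b' (idx 2), next='c' -> output (2, 'c'), add 'bc' as idx 3
Step 4: w='bc' (idx 3), next='b' -> output (3, 'b'), add 'bcb' as idx 4
Step 5: w='c' (idx 1), next='c' -> output (1, 'c'), add 'cc' as idx 5
Step 6: w='bc' (idx 3), next='c' -> output (3, 'c'), add 'bcc' as idx 6
Step 7: w='bc' (idx 3), end of input -> output (3, '')


Encoded: [(0, 'c'), (0, 'b'), (2, 'c'), (3, 'b'), (1, 'c'), (3, 'c'), (3, '')]


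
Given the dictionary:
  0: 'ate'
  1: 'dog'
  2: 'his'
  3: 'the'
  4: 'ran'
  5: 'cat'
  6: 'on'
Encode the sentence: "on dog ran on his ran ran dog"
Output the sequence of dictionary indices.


Look up each word in the dictionary:
  'on' -> 6
  'dog' -> 1
  'ran' -> 4
  'on' -> 6
  'his' -> 2
  'ran' -> 4
  'ran' -> 4
  'dog' -> 1

Encoded: [6, 1, 4, 6, 2, 4, 4, 1]


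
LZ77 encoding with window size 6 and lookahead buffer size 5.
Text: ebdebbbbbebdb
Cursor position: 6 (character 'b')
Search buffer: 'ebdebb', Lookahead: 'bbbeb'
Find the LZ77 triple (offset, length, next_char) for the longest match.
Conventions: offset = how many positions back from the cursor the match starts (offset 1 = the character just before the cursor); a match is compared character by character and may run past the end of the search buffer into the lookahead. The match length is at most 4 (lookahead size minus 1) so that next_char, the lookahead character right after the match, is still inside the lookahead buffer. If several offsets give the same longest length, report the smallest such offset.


Try each offset into the search buffer:
  offset=1 (pos 5, char 'b'): match length 3
  offset=2 (pos 4, char 'b'): match length 3
  offset=3 (pos 3, char 'e'): match length 0
  offset=4 (pos 2, char 'd'): match length 0
  offset=5 (pos 1, char 'b'): match length 1
  offset=6 (pos 0, char 'e'): match length 0
Longest match has length 3, found at offsets 1, 2; take the smallest, offset 1.
next_char = character at position 6 + 3 = 9 -> 'e'

Best match: offset=1, length=3 (matching 'bbb' starting at position 5)
LZ77 triple: (1, 3, 'e')


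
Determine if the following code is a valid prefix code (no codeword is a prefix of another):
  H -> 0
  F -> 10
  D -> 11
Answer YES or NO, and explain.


Checking each pair (does one codeword prefix another?):
  H='0' vs F='10': no prefix
  H='0' vs D='11': no prefix
  F='10' vs H='0': no prefix
  F='10' vs D='11': no prefix
  D='11' vs H='0': no prefix
  D='11' vs F='10': no prefix
No violation found over all pairs.

YES -- this is a valid prefix code. No codeword is a prefix of any other codeword.


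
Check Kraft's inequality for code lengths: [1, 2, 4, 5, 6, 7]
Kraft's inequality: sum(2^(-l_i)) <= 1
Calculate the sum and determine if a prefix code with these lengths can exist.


Sum = 2^(-1) + 2^(-2) + 2^(-4) + 2^(-5) + 2^(-6) + 2^(-7)
    = 0.5 + 0.25 + 0.0625 + 0.03125 + 0.015625 + 0.0078125
    = 111/128 = 0.8671875
Since 0.8671875 <= 1, Kraft's inequality IS satisfied.
A prefix code with these lengths CAN exist.

Kraft sum = 0.8671875. Satisfied.


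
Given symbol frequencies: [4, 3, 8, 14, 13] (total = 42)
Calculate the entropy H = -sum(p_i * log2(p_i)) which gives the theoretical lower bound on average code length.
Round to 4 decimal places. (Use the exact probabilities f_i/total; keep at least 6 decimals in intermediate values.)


Per-symbol terms -p_i * log2(p_i) with p_i = f_i/42:
  p = 4/42 = 0.095238: log2(p) = -3.392317, -p*log2(p) = 0.323078
  p = 3/42 = 0.071429: log2(p) = -3.807355, -p*log2(p) = 0.271954
  p = 8/42 = 0.190476: log2(p) = -2.392317, -p*log2(p) = 0.455680
  p = 14/42 = 0.333333: log2(p) = -1.584963, -p*log2(p) = 0.528321
  p = 13/42 = 0.309524: log2(p) = -1.691878, -p*log2(p) = 0.523676
H = 0.323078 + 0.271954 + 0.455680 + 0.528321 + 0.523676 = 2.102709

H = 2.1027 bits/symbol


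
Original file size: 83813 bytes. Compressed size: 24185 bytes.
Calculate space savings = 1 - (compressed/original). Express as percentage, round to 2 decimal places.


ratio = compressed/original = 24185/83813 = 0.288559
savings = 1 - ratio = 1 - 0.288559 = 0.711441
as a percentage: 0.711441 * 100 = 71.14%

Space savings = 1 - 24185/83813 = 71.14%


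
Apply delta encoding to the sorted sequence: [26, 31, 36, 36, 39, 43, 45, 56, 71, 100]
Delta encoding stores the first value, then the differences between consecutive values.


First value: 26
Deltas:
  31 - 26 = 5
  36 - 31 = 5
  36 - 36 = 0
  39 - 36 = 3
  43 - 39 = 4
  45 - 43 = 2
  56 - 45 = 11
  71 - 56 = 15
  100 - 71 = 29


Delta encoded: [26, 5, 5, 0, 3, 4, 2, 11, 15, 29]


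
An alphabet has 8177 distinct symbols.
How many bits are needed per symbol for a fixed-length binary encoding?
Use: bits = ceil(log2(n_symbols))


log2(8177) = 12.9974
Bracket: 2^12 = 4096 < 8177 <= 2^13 = 8192
So ceil(log2(8177)) = 13

bits = ceil(log2(8177)) = ceil(12.9974) = 13 bits


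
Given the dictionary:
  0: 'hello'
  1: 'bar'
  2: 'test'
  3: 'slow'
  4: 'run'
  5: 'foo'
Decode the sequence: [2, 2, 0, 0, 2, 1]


Look up each index in the dictionary:
  2 -> 'test'
  2 -> 'test'
  0 -> 'hello'
  0 -> 'hello'
  2 -> 'test'
  1 -> 'bar'

Decoded: "test test hello hello test bar"


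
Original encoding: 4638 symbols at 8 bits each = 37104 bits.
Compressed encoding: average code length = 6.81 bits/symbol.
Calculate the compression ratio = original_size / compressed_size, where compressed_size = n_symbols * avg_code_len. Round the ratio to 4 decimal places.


original_size = n_symbols * orig_bits = 4638 * 8 = 37104 bits
compressed_size = n_symbols * avg_code_len = 4638 * 6.81 = 31584.78 bits
ratio = original_size / compressed_size = 37104 / 31584.78 = 1.1747

Compression ratio = 1.1747


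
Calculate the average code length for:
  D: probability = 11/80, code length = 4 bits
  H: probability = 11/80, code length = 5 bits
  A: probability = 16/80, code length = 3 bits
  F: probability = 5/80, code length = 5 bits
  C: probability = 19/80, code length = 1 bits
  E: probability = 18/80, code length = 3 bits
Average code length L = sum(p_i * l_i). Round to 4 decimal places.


Weighted contributions p_i * l_i:
  D: (11/80) * 4 = 44/80
  H: (11/80) * 5 = 55/80
  A: (16/80) * 3 = 48/80
  F: (5/80) * 5 = 25/80
  C: (19/80) * 1 = 19/80
  E: (18/80) * 3 = 54/80
Sum = (44 + 55 + 48 + 25 + 19 + 54)/80 = 245/80

L = 245/80 = 3.0625 bits/symbol


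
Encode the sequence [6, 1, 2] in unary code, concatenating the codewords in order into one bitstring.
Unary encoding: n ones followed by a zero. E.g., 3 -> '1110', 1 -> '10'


Encode each number as n ones followed by a terminating 0:
  6 -> 1111110 (7 bits)
  1 -> 10 (2 bits)
  2 -> 110 (3 bits)
Total length = 7 + 2 + 3 = 12 bits.

Unary([6, 1, 2]) = 111111010110 (12 bits)


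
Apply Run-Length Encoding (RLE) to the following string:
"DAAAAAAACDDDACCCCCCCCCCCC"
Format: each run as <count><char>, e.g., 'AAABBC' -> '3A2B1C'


Scanning runs left to right:
  i=0: run of 'D' x 1 -> '1D'
  i=1: run of 'A' x 7 -> '7A'
  i=8: run of 'C' x 1 -> '1C'
  i=9: run of 'D' x 3 -> '3D'
  i=12: run of 'A' x 1 -> '1A'
  i=13: run of 'C' x 12 -> '12C'

RLE = 1D7A1C3D1A12C


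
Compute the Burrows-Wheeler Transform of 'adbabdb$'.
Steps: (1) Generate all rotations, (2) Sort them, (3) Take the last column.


Rotations (sorted):
  0: $adbabdb -> last char: b
  1: abdb$adb -> last char: b
  2: adbabdb$ -> last char: $
  3: b$adbabd -> last char: d
  4: babdb$ad -> last char: d
  5: bdb$adba -> last char: a
  6: db$adbab -> last char: b
  7: dbabdb$a -> last char: a


BWT = bb$ddaba


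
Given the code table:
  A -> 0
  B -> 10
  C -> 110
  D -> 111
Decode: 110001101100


Decoding:
110 -> C
0 -> A
0 -> A
110 -> C
110 -> C
0 -> A


Result: CAACCA


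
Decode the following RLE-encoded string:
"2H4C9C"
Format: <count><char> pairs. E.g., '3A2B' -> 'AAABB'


Expanding each <count><char> pair:
  2H -> 'HH'
  4C -> 'CCCC'
  9C -> 'CCCCCCCCC'

Decoded = HHCCCCCCCCCCCCC


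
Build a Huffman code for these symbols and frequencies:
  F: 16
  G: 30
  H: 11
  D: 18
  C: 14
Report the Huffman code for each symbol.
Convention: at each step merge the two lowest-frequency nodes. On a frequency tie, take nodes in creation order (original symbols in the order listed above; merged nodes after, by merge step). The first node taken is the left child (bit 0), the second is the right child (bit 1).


Huffman tree construction:
Step 1: Merge H(11) + C(14) = 25
Step 2: Merge F(16) + D(18) = 34
Step 3: Merge (H+C)(25) + G(30) = 55
Step 4: Merge (F+D)(34) + ((H+C)+G)(55) = 89
Read each symbol's code off the tree from the root (left child = 0, right child = 1).

Codes:
  F: 00 (length 2)
  G: 11 (length 2)
  H: 100 (length 3)
  D: 01 (length 2)
  C: 101 (length 3)
Average code length: 203/89 = 2.2809 bits/symbol


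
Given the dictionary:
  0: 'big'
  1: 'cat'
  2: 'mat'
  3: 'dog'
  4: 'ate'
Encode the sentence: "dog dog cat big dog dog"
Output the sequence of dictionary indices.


Look up each word in the dictionary:
  'dog' -> 3
  'dog' -> 3
  'cat' -> 1
  'big' -> 0
  'dog' -> 3
  'dog' -> 3

Encoded: [3, 3, 1, 0, 3, 3]


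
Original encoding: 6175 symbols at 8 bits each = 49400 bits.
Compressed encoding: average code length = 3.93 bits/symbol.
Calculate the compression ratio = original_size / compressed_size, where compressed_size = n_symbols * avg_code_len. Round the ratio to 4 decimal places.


original_size = n_symbols * orig_bits = 6175 * 8 = 49400 bits
compressed_size = n_symbols * avg_code_len = 6175 * 3.93 = 24267.75 bits
ratio = original_size / compressed_size = 49400 / 24267.75 = 2.0356

Compression ratio = 2.0356


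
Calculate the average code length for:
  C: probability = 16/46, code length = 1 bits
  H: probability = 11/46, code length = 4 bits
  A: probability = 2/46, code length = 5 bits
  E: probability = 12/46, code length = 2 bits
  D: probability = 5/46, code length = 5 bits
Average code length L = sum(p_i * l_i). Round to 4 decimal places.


Weighted contributions p_i * l_i:
  C: (16/46) * 1 = 16/46
  H: (11/46) * 4 = 44/46
  A: (2/46) * 5 = 10/46
  E: (12/46) * 2 = 24/46
  D: (5/46) * 5 = 25/46
Sum = (16 + 44 + 10 + 24 + 25)/46 = 119/46

L = 119/46 = 2.5870 bits/symbol


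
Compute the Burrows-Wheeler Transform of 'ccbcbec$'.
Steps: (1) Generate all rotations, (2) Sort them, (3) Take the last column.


Rotations (sorted):
  0: $ccbcbec -> last char: c
  1: bcbec$cc -> last char: c
  2: bec$ccbc -> last char: c
  3: c$ccbcbe -> last char: e
  4: cbcbec$c -> last char: c
  5: cbec$ccb -> last char: b
  6: ccbcbec$ -> last char: $
  7: ec$ccbcb -> last char: b


BWT = cccecb$b


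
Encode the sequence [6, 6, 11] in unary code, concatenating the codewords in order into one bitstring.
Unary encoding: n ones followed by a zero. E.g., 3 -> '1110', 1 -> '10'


Encode each number as n ones followed by a terminating 0:
  6 -> 1111110 (7 bits)
  6 -> 1111110 (7 bits)
  11 -> 111111111110 (12 bits)
Total length = 7 + 7 + 12 = 26 bits.

Unary([6, 6, 11]) = 11111101111110111111111110 (26 bits)


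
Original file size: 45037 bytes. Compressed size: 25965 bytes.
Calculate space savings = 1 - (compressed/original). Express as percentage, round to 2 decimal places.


ratio = compressed/original = 25965/45037 = 0.576526
savings = 1 - ratio = 1 - 0.576526 = 0.423474
as a percentage: 0.423474 * 100 = 42.35%

Space savings = 1 - 25965/45037 = 42.35%


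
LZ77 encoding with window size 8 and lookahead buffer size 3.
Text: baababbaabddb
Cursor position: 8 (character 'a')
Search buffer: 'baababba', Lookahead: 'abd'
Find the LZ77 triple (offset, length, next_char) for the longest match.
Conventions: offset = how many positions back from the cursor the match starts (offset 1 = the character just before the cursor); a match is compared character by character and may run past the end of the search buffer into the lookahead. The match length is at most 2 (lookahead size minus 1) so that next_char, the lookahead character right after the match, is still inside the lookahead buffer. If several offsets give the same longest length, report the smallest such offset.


Try each offset into the search buffer:
  offset=1 (pos 7, char 'a'): match length 1
  offset=2 (pos 6, char 'b'): match length 0
  offset=3 (pos 5, char 'b'): match length 0
  offset=4 (pos 4, char 'a'): match length 2
  offset=5 (pos 3, char 'b'): match length 0
  offset=6 (pos 2, char 'a'): match length 2
  offset=7 (pos 1, char 'a'): match length 1
  offset=8 (pos 0, char 'b'): match length 0
Longest match has length 2, found at offsets 4, 6; take the smallest, offset 4.
next_char = character at position 8 + 2 = 10 -> 'd'

Best match: offset=4, length=2 (matching 'ab' starting at position 4)
LZ77 triple: (4, 2, 'd')


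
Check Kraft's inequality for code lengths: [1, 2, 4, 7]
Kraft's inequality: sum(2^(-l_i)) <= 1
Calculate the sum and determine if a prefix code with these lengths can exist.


Sum = 2^(-1) + 2^(-2) + 2^(-4) + 2^(-7)
    = 0.5 + 0.25 + 0.0625 + 0.0078125
    = 105/128 = 0.8203125
Since 0.8203125 <= 1, Kraft's inequality IS satisfied.
A prefix code with these lengths CAN exist.

Kraft sum = 0.8203125. Satisfied.


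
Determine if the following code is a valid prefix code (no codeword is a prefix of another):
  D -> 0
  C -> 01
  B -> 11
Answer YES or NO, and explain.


Checking each pair (does one codeword prefix another?):
  D='0' vs C='01': prefix -- VIOLATION

NO -- this is NOT a valid prefix code. D (0) is a prefix of C (01).


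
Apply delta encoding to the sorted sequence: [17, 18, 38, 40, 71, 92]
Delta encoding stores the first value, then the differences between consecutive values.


First value: 17
Deltas:
  18 - 17 = 1
  38 - 18 = 20
  40 - 38 = 2
  71 - 40 = 31
  92 - 71 = 21


Delta encoded: [17, 1, 20, 2, 31, 21]


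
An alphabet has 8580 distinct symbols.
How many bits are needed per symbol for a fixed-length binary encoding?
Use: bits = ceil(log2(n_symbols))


log2(8580) = 13.0668
Bracket: 2^13 = 8192 < 8580 <= 2^14 = 16384
So ceil(log2(8580)) = 14

bits = ceil(log2(8580)) = ceil(13.0668) = 14 bits


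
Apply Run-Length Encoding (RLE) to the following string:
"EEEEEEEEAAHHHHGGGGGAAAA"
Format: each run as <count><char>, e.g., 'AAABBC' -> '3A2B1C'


Scanning runs left to right:
  i=0: run of 'E' x 8 -> '8E'
  i=8: run of 'A' x 2 -> '2A'
  i=10: run of 'H' x 4 -> '4H'
  i=14: run of 'G' x 5 -> '5G'
  i=19: run of 'A' x 4 -> '4A'

RLE = 8E2A4H5G4A


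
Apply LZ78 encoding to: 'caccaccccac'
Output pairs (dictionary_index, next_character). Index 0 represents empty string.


LZ78 encoding steps:
Dictionary: {0: ''}
Step 1: w='' (idx 0), next='c' -> output (0, 'c'), add 'c' as idx 1
Step 2: w='' (idx 0), next='a' -> output (0, 'a'), add 'a' as idx 2
Step 3: w='c' (idx 1), next='c' -> output (1, 'c'), add 'cc' as idx 3
Step 4: w='a' (idx 2), next='c' -> output (2, 'c'), add 'ac' as idx 4
Step 5: w='cc' (idx 3), next='c' -> output (3, 'c'), add 'ccc' as idx 5
Step 6: w='ac' (idx 4), end of input -> output (4, '')


Encoded: [(0, 'c'), (0, 'a'), (1, 'c'), (2, 'c'), (3, 'c'), (4, '')]


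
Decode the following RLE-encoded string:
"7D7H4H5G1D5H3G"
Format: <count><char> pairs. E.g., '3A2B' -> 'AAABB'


Expanding each <count><char> pair:
  7D -> 'DDDDDDD'
  7H -> 'HHHHHHH'
  4H -> 'HHHH'
  5G -> 'GGGGG'
  1D -> 'D'
  5H -> 'HHHHH'
  3G -> 'GGG'

Decoded = DDDDDDDHHHHHHHHHHHGGGGGDHHHHHGGG


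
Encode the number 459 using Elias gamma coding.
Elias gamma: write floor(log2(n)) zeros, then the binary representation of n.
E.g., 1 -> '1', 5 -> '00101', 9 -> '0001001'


num_bits = floor(log2(459)) + 1 = 9
leading_zeros = num_bits - 1 = 8
binary(459) = 111001011

Elias gamma(459) = '00000000' + '111001011' = 00000000111001011 (17 bits)


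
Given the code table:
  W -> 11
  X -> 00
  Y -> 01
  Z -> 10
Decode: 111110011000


Decoding:
11 -> W
11 -> W
10 -> Z
01 -> Y
10 -> Z
00 -> X


Result: WWZYZX


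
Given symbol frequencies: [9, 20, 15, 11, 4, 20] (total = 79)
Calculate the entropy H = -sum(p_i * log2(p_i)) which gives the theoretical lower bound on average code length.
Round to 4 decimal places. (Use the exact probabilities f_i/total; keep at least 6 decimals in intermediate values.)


Per-symbol terms -p_i * log2(p_i) with p_i = f_i/79:
  p = 9/79 = 0.113924: log2(p) = -3.133856, -p*log2(p) = 0.357022
  p = 20/79 = 0.253165: log2(p) = -1.981853, -p*log2(p) = 0.501735
  p = 15/79 = 0.189873: log2(p) = -2.396890, -p*log2(p) = 0.455106
  p = 11/79 = 0.139241: log2(p) = -2.844349, -p*log2(p) = 0.396049
  p = 4/79 = 0.050633: log2(p) = -4.303781, -p*log2(p) = 0.217913
  p = 20/79 = 0.253165: log2(p) = -1.981853, -p*log2(p) = 0.501735
H = 0.357022 + 0.501735 + 0.455106 + 0.396049 + 0.217913 + 0.501735 = 2.429560

H = 2.4296 bits/symbol


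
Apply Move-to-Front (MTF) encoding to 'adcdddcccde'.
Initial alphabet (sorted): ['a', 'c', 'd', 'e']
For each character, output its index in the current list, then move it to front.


MTF encoding:
'a': index 0 in ['a', 'c', 'd', 'e'] -> ['a', 'c', 'd', 'e']
'd': index 2 in ['a', 'c', 'd', 'e'] -> ['d', 'a', 'c', 'e']
'c': index 2 in ['d', 'a', 'c', 'e'] -> ['c', 'd', 'a', 'e']
'd': index 1 in ['c', 'd', 'a', 'e'] -> ['d', 'c', 'a', 'e']
'd': index 0 in ['d', 'c', 'a', 'e'] -> ['d', 'c', 'a', 'e']
'd': index 0 in ['d', 'c', 'a', 'e'] -> ['d', 'c', 'a', 'e']
'c': index 1 in ['d', 'c', 'a', 'e'] -> ['c', 'd', 'a', 'e']
'c': index 0 in ['c', 'd', 'a', 'e'] -> ['c', 'd', 'a', 'e']
'c': index 0 in ['c', 'd', 'a', 'e'] -> ['c', 'd', 'a', 'e']
'd': index 1 in ['c', 'd', 'a', 'e'] -> ['d', 'c', 'a', 'e']
'e': index 3 in ['d', 'c', 'a', 'e'] -> ['e', 'd', 'c', 'a']


Output: [0, 2, 2, 1, 0, 0, 1, 0, 0, 1, 3]


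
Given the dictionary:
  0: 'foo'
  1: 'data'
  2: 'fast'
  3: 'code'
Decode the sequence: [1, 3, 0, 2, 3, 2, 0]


Look up each index in the dictionary:
  1 -> 'data'
  3 -> 'code'
  0 -> 'foo'
  2 -> 'fast'
  3 -> 'code'
  2 -> 'fast'
  0 -> 'foo'

Decoded: "data code foo fast code fast foo"


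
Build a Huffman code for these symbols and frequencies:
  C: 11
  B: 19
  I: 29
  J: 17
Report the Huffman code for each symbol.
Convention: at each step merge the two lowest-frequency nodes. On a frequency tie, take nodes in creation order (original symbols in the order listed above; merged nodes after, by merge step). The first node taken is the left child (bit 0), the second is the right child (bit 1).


Huffman tree construction:
Step 1: Merge C(11) + J(17) = 28
Step 2: Merge B(19) + (C+J)(28) = 47
Step 3: Merge I(29) + (B+(C+J))(47) = 76
Read each symbol's code off the tree from the root (left child = 0, right child = 1).

Codes:
  C: 110 (length 3)
  B: 10 (length 2)
  I: 0 (length 1)
  J: 111 (length 3)
Average code length: 151/76 = 1.9868 bits/symbol


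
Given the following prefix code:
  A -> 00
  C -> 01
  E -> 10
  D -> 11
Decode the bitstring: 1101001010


Decoding step by step:
Bits 11 -> D
Bits 01 -> C
Bits 00 -> A
Bits 10 -> E
Bits 10 -> E


Decoded message: DCAEE


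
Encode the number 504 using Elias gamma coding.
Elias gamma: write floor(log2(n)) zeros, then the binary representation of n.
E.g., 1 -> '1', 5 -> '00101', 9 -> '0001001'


num_bits = floor(log2(504)) + 1 = 9
leading_zeros = num_bits - 1 = 8
binary(504) = 111111000

Elias gamma(504) = '00000000' + '111111000' = 00000000111111000 (17 bits)


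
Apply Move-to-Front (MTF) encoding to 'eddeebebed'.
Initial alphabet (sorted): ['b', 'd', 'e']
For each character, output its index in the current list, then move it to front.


MTF encoding:
'e': index 2 in ['b', 'd', 'e'] -> ['e', 'b', 'd']
'd': index 2 in ['e', 'b', 'd'] -> ['d', 'e', 'b']
'd': index 0 in ['d', 'e', 'b'] -> ['d', 'e', 'b']
'e': index 1 in ['d', 'e', 'b'] -> ['e', 'd', 'b']
'e': index 0 in ['e', 'd', 'b'] -> ['e', 'd', 'b']
'b': index 2 in ['e', 'd', 'b'] -> ['b', 'e', 'd']
'e': index 1 in ['b', 'e', 'd'] -> ['e', 'b', 'd']
'b': index 1 in ['e', 'b', 'd'] -> ['b', 'e', 'd']
'e': index 1 in ['b', 'e', 'd'] -> ['e', 'b', 'd']
'd': index 2 in ['e', 'b', 'd'] -> ['d', 'e', 'b']


Output: [2, 2, 0, 1, 0, 2, 1, 1, 1, 2]


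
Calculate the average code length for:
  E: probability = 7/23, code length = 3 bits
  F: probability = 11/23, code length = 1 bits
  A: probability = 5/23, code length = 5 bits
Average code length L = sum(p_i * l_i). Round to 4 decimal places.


Weighted contributions p_i * l_i:
  E: (7/23) * 3 = 21/23
  F: (11/23) * 1 = 11/23
  A: (5/23) * 5 = 25/23
Sum = (21 + 11 + 25)/23 = 57/23

L = 57/23 = 2.4783 bits/symbol


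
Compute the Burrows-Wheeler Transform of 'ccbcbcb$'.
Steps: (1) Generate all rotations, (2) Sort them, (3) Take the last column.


Rotations (sorted):
  0: $ccbcbcb -> last char: b
  1: b$ccbcbc -> last char: c
  2: bcb$ccbc -> last char: c
  3: bcbcb$cc -> last char: c
  4: cb$ccbcb -> last char: b
  5: cbcb$ccb -> last char: b
  6: cbcbcb$c -> last char: c
  7: ccbcbcb$ -> last char: $


BWT = bcccbbc$


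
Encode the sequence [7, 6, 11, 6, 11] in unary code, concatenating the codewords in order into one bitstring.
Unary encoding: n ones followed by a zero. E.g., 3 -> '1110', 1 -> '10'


Encode each number as n ones followed by a terminating 0:
  7 -> 11111110 (8 bits)
  6 -> 1111110 (7 bits)
  11 -> 111111111110 (12 bits)
  6 -> 1111110 (7 bits)
  11 -> 111111111110 (12 bits)
Total length = 8 + 7 + 12 + 7 + 12 = 46 bits.

Unary([7, 6, 11, 6, 11]) = 1111111011111101111111111101111110111111111110 (46 bits)


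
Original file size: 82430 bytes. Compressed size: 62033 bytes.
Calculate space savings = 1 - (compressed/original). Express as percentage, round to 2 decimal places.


ratio = compressed/original = 62033/82430 = 0.752554
savings = 1 - ratio = 1 - 0.752554 = 0.247446
as a percentage: 0.247446 * 100 = 24.74%

Space savings = 1 - 62033/82430 = 24.74%


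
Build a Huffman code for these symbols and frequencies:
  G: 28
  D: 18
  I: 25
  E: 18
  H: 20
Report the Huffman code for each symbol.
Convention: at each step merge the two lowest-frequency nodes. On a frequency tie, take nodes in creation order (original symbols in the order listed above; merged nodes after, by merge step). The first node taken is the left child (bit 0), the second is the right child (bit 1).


Huffman tree construction:
Step 1: Merge D(18) + E(18) = 36
Step 2: Merge H(20) + I(25) = 45
Step 3: Merge G(28) + (D+E)(36) = 64
Step 4: Merge (H+I)(45) + (G+(D+E))(64) = 109
Read each symbol's code off the tree from the root (left child = 0, right child = 1).

Codes:
  G: 10 (length 2)
  D: 110 (length 3)
  I: 01 (length 2)
  E: 111 (length 3)
  H: 00 (length 2)
Average code length: 254/109 = 2.3303 bits/symbol


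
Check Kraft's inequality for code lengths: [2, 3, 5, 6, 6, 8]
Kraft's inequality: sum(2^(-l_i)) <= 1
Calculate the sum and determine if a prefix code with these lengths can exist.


Sum = 2^(-2) + 2^(-3) + 2^(-5) + 2^(-6) + 2^(-6) + 2^(-8)
    = 0.25 + 0.125 + 0.03125 + 0.015625 + 0.015625 + 0.00390625
    = 113/256 = 0.44140625
Since 0.44140625 <= 1, Kraft's inequality IS satisfied.
A prefix code with these lengths CAN exist.

Kraft sum = 0.44140625. Satisfied.


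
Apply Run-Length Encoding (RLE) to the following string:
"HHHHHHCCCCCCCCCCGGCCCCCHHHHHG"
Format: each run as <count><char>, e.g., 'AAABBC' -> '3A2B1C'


Scanning runs left to right:
  i=0: run of 'H' x 6 -> '6H'
  i=6: run of 'C' x 10 -> '10C'
  i=16: run of 'G' x 2 -> '2G'
  i=18: run of 'C' x 5 -> '5C'
  i=23: run of 'H' x 5 -> '5H'
  i=28: run of 'G' x 1 -> '1G'

RLE = 6H10C2G5C5H1G


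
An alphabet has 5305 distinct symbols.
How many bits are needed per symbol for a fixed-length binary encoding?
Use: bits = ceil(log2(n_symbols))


log2(5305) = 12.3731
Bracket: 2^12 = 4096 < 5305 <= 2^13 = 8192
So ceil(log2(5305)) = 13

bits = ceil(log2(5305)) = ceil(12.3731) = 13 bits


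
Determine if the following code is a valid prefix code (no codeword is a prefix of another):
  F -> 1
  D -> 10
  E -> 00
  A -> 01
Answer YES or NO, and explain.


Checking each pair (does one codeword prefix another?):
  F='1' vs D='10': prefix -- VIOLATION

NO -- this is NOT a valid prefix code. F (1) is a prefix of D (10).


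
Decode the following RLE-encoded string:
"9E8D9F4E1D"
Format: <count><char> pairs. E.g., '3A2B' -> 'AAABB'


Expanding each <count><char> pair:
  9E -> 'EEEEEEEEE'
  8D -> 'DDDDDDDD'
  9F -> 'FFFFFFFFF'
  4E -> 'EEEE'
  1D -> 'D'

Decoded = EEEEEEEEEDDDDDDDDFFFFFFFFFEEEED


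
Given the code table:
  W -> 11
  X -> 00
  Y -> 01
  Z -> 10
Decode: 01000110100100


Decoding:
01 -> Y
00 -> X
01 -> Y
10 -> Z
10 -> Z
01 -> Y
00 -> X


Result: YXYZZYX


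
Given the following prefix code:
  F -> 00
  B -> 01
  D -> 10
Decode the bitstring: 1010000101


Decoding step by step:
Bits 10 -> D
Bits 10 -> D
Bits 00 -> F
Bits 01 -> B
Bits 01 -> B


Decoded message: DDFBB


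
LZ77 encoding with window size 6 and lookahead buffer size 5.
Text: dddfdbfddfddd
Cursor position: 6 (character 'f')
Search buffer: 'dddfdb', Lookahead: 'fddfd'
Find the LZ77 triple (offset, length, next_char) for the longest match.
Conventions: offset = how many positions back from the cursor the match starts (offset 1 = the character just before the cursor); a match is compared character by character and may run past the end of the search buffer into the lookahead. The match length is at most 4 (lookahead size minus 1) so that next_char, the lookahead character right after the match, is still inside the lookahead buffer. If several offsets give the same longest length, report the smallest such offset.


Try each offset into the search buffer:
  offset=1 (pos 5, char 'b'): match length 0
  offset=2 (pos 4, char 'd'): match length 0
  offset=3 (pos 3, char 'f'): match length 2
  offset=4 (pos 2, char 'd'): match length 0
  offset=5 (pos 1, char 'd'): match length 0
  offset=6 (pos 0, char 'd'): match length 0
Longest match has length 2 at offset 3.
next_char = character at position 6 + 2 = 8 -> 'd'

Best match: offset=3, length=2 (matching 'fd' starting at position 3)
LZ77 triple: (3, 2, 'd')


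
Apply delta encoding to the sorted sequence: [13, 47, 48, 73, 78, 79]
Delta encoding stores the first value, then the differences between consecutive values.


First value: 13
Deltas:
  47 - 13 = 34
  48 - 47 = 1
  73 - 48 = 25
  78 - 73 = 5
  79 - 78 = 1


Delta encoded: [13, 34, 1, 25, 5, 1]


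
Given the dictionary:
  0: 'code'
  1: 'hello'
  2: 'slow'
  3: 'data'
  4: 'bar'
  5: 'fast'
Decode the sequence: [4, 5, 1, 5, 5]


Look up each index in the dictionary:
  4 -> 'bar'
  5 -> 'fast'
  1 -> 'hello'
  5 -> 'fast'
  5 -> 'fast'

Decoded: "bar fast hello fast fast"


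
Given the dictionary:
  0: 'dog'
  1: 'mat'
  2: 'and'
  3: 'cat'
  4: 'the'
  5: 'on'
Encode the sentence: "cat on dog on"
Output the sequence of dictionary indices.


Look up each word in the dictionary:
  'cat' -> 3
  'on' -> 5
  'dog' -> 0
  'on' -> 5

Encoded: [3, 5, 0, 5]


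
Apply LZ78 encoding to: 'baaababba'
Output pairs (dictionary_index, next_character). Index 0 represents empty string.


LZ78 encoding steps:
Dictionary: {0: ''}
Step 1: w='' (idx 0), next='b' -> output (0, 'b'), add 'b' as idx 1
Step 2: w='' (idx 0), next='a' -> output (0, 'a'), add 'a' as idx 2
Step 3: w='a' (idx 2), next='a' -> output (2, 'a'), add 'aa' as idx 3
Step 4: w='b' (idx 1), next='a' -> output (1, 'a'), add 'ba' as idx 4
Step 5: w='b' (idx 1), next='b' -> output (1, 'b'), add 'bb' as idx 5
Step 6: w='a' (idx 2), end of input -> output (2, '')


Encoded: [(0, 'b'), (0, 'a'), (2, 'a'), (1, 'a'), (1, 'b'), (2, '')]


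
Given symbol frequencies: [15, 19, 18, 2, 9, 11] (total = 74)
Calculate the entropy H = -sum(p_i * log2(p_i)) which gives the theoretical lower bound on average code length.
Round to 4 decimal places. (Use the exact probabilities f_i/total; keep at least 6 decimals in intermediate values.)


Per-symbol terms -p_i * log2(p_i) with p_i = f_i/74:
  p = 15/74 = 0.202703: log2(p) = -2.302563, -p*log2(p) = 0.466736
  p = 19/74 = 0.256757: log2(p) = -1.961526, -p*log2(p) = 0.503635
  p = 18/74 = 0.243243: log2(p) = -2.039528, -p*log2(p) = 0.496101
  p = 2/74 = 0.027027: log2(p) = -5.209453, -p*log2(p) = 0.140796
  p = 9/74 = 0.121622: log2(p) = -3.039528, -p*log2(p) = 0.369672
  p = 11/74 = 0.148649: log2(p) = -2.750022, -p*log2(p) = 0.408787
H = 0.466736 + 0.503635 + 0.496101 + 0.140796 + 0.369672 + 0.408787 = 2.385727

H = 2.3857 bits/symbol


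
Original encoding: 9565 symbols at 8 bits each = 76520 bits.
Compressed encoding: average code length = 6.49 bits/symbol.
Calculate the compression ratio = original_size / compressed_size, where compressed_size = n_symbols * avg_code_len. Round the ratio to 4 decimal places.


original_size = n_symbols * orig_bits = 9565 * 8 = 76520 bits
compressed_size = n_symbols * avg_code_len = 9565 * 6.49 = 62076.85 bits
ratio = original_size / compressed_size = 76520 / 62076.85 = 1.2327

Compression ratio = 1.2327


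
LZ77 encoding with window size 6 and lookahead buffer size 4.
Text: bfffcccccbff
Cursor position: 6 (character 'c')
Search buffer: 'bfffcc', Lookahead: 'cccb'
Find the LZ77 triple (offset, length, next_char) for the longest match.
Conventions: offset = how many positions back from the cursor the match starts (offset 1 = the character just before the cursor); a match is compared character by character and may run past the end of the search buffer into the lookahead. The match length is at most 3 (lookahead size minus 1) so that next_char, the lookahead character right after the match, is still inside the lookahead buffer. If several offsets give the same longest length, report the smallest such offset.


Try each offset into the search buffer:
  offset=1 (pos 5, char 'c'): match length 3
  offset=2 (pos 4, char 'c'): match length 3
  offset=3 (pos 3, char 'f'): match length 0
  offset=4 (pos 2, char 'f'): match length 0
  offset=5 (pos 1, char 'f'): match length 0
  offset=6 (pos 0, char 'b'): match length 0
Longest match has length 3, found at offsets 1, 2; take the smallest, offset 1.
next_char = character at position 6 + 3 = 9 -> 'b'

Best match: offset=1, length=3 (matching 'ccc' starting at position 5)
LZ77 triple: (1, 3, 'b')


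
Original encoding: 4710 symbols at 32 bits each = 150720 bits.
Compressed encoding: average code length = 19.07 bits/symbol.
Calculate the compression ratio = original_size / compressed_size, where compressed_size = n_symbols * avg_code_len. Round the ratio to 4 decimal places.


original_size = n_symbols * orig_bits = 4710 * 32 = 150720 bits
compressed_size = n_symbols * avg_code_len = 4710 * 19.07 = 89819.7 bits
ratio = original_size / compressed_size = 150720 / 89819.7 = 1.678

Compression ratio = 1.678


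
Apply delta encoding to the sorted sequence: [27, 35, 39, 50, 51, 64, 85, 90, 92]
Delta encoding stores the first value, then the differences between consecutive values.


First value: 27
Deltas:
  35 - 27 = 8
  39 - 35 = 4
  50 - 39 = 11
  51 - 50 = 1
  64 - 51 = 13
  85 - 64 = 21
  90 - 85 = 5
  92 - 90 = 2


Delta encoded: [27, 8, 4, 11, 1, 13, 21, 5, 2]


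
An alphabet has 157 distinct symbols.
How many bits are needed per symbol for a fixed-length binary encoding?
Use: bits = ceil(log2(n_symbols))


log2(157) = 7.2946
Bracket: 2^7 = 128 < 157 <= 2^8 = 256
So ceil(log2(157)) = 8

bits = ceil(log2(157)) = ceil(7.2946) = 8 bits


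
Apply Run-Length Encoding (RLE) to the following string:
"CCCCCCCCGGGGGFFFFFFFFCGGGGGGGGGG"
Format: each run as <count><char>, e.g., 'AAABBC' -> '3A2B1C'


Scanning runs left to right:
  i=0: run of 'C' x 8 -> '8C'
  i=8: run of 'G' x 5 -> '5G'
  i=13: run of 'F' x 8 -> '8F'
  i=21: run of 'C' x 1 -> '1C'
  i=22: run of 'G' x 10 -> '10G'

RLE = 8C5G8F1C10G


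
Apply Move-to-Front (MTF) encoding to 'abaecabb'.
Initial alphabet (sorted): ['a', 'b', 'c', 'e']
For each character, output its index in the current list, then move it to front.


MTF encoding:
'a': index 0 in ['a', 'b', 'c', 'e'] -> ['a', 'b', 'c', 'e']
'b': index 1 in ['a', 'b', 'c', 'e'] -> ['b', 'a', 'c', 'e']
'a': index 1 in ['b', 'a', 'c', 'e'] -> ['a', 'b', 'c', 'e']
'e': index 3 in ['a', 'b', 'c', 'e'] -> ['e', 'a', 'b', 'c']
'c': index 3 in ['e', 'a', 'b', 'c'] -> ['c', 'e', 'a', 'b']
'a': index 2 in ['c', 'e', 'a', 'b'] -> ['a', 'c', 'e', 'b']
'b': index 3 in ['a', 'c', 'e', 'b'] -> ['b', 'a', 'c', 'e']
'b': index 0 in ['b', 'a', 'c', 'e'] -> ['b', 'a', 'c', 'e']


Output: [0, 1, 1, 3, 3, 2, 3, 0]


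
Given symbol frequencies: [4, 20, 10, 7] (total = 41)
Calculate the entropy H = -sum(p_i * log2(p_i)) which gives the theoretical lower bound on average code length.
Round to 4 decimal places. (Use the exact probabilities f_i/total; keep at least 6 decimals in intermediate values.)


Per-symbol terms -p_i * log2(p_i) with p_i = f_i/41:
  p = 4/41 = 0.097561: log2(p) = -3.357552, -p*log2(p) = 0.327566
  p = 20/41 = 0.487805: log2(p) = -1.035624, -p*log2(p) = 0.505182
  p = 10/41 = 0.243902: log2(p) = -2.035624, -p*log2(p) = 0.496494
  p = 7/41 = 0.170732: log2(p) = -2.550197, -p*log2(p) = 0.435400
H = 0.327566 + 0.505182 + 0.496494 + 0.435400 = 1.764642

H = 1.7646 bits/symbol


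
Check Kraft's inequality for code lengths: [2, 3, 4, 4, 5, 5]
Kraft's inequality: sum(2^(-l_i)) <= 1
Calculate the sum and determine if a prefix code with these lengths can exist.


Sum = 2^(-2) + 2^(-3) + 2^(-4) + 2^(-4) + 2^(-5) + 2^(-5)
    = 0.25 + 0.125 + 0.0625 + 0.0625 + 0.03125 + 0.03125
    = 18/32 = 0.5625
Since 0.5625 <= 1, Kraft's inequality IS satisfied.
A prefix code with these lengths CAN exist.

Kraft sum = 0.5625. Satisfied.


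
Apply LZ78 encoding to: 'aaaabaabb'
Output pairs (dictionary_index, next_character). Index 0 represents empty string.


LZ78 encoding steps:
Dictionary: {0: ''}
Step 1: w='' (idx 0), next='a' -> output (0, 'a'), add 'a' as idx 1
Step 2: w='a' (idx 1), next='a' -> output (1, 'a'), add 'aa' as idx 2
Step 3: w='a' (idx 1), next='b' -> output (1, 'b'), add 'ab' as idx 3
Step 4: w='aa' (idx 2), next='b' -> output (2, 'b'), add 'aab' as idx 4
Step 5: w='' (idx 0), next='b' -> output (0, 'b'), add 'b' as idx 5


Encoded: [(0, 'a'), (1, 'a'), (1, 'b'), (2, 'b'), (0, 'b')]


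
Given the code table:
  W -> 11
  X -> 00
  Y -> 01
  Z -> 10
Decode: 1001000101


Decoding:
10 -> Z
01 -> Y
00 -> X
01 -> Y
01 -> Y


Result: ZYXYY


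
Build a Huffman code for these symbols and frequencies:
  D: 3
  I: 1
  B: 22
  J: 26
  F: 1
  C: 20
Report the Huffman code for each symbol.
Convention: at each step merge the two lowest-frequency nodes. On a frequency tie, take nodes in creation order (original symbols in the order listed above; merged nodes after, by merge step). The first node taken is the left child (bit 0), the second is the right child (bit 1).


Huffman tree construction:
Step 1: Merge I(1) + F(1) = 2
Step 2: Merge (I+F)(2) + D(3) = 5
Step 3: Merge ((I+F)+D)(5) + C(20) = 25
Step 4: Merge B(22) + (((I+F)+D)+C)(25) = 47
Step 5: Merge J(26) + (B+(((I+F)+D)+C))(47) = 73
Read each symbol's code off the tree from the root (left child = 0, right child = 1).

Codes:
  D: 1101 (length 4)
  I: 11000 (length 5)
  B: 10 (length 2)
  J: 0 (length 1)
  F: 11001 (length 5)
  C: 111 (length 3)
Average code length: 152/73 = 2.0822 bits/symbol


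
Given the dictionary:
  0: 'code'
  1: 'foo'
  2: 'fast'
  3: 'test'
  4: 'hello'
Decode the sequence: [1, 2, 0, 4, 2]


Look up each index in the dictionary:
  1 -> 'foo'
  2 -> 'fast'
  0 -> 'code'
  4 -> 'hello'
  2 -> 'fast'

Decoded: "foo fast code hello fast"


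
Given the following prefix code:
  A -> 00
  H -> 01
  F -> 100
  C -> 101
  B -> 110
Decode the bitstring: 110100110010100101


Decoding step by step:
Bits 110 -> B
Bits 100 -> F
Bits 110 -> B
Bits 01 -> H
Bits 01 -> H
Bits 00 -> A
Bits 101 -> C


Decoded message: BFBHHAC


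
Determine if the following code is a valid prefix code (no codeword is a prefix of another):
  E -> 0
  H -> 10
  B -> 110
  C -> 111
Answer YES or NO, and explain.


Checking each pair (does one codeword prefix another?):
  E='0' vs H='10': no prefix
  E='0' vs B='110': no prefix
  E='0' vs C='111': no prefix
  H='10' vs E='0': no prefix
  H='10' vs B='110': no prefix
  H='10' vs C='111': no prefix
  B='110' vs E='0': no prefix
  B='110' vs H='10': no prefix
  B='110' vs C='111': no prefix
  C='111' vs E='0': no prefix
  C='111' vs H='10': no prefix
  C='111' vs B='110': no prefix
No violation found over all pairs.

YES -- this is a valid prefix code. No codeword is a prefix of any other codeword.


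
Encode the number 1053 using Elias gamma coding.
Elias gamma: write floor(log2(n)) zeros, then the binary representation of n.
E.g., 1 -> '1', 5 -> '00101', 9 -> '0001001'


num_bits = floor(log2(1053)) + 1 = 11
leading_zeros = num_bits - 1 = 10
binary(1053) = 10000011101

Elias gamma(1053) = '0000000000' + '10000011101' = 000000000010000011101 (21 bits)


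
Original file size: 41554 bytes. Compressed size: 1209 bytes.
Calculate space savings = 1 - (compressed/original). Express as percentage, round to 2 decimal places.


ratio = compressed/original = 1209/41554 = 0.029095
savings = 1 - ratio = 1 - 0.029095 = 0.970905
as a percentage: 0.970905 * 100 = 97.09%

Space savings = 1 - 1209/41554 = 97.09%


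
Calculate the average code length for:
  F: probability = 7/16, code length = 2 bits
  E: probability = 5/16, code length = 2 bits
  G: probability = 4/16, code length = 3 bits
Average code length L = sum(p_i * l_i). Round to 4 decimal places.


Weighted contributions p_i * l_i:
  F: (7/16) * 2 = 14/16
  E: (5/16) * 2 = 10/16
  G: (4/16) * 3 = 12/16
Sum = (14 + 10 + 12)/16 = 36/16

L = 36/16 = 2.2500 bits/symbol
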